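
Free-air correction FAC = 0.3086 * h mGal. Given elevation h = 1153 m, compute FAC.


FAC = 0.3086 * h
= 0.3086 * 1153
= 355.8158 mGal

355.8158


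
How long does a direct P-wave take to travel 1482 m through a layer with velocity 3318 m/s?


t = x / V
= 1482 / 3318
= 0.4467 s

0.4467


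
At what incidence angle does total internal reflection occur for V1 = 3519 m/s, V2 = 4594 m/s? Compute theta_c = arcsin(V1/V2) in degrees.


V1/V2 = 3519/4594 = 0.765999
theta_c = arcsin(0.765999) = 49.996 degrees

49.996


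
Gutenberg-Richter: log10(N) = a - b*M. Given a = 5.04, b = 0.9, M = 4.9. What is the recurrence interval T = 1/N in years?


log10(N) = 5.04 - 0.9*4.9 = 0.63
N = 10^0.63 = 4.265795
T = 1/N = 1/4.265795 = 0.2344 years

0.2344


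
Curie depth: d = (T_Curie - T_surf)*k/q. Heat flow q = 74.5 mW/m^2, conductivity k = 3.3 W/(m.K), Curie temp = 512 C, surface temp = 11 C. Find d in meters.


T_Curie - T_surf = 512 - 11 = 501 C
Convert q to W/m^2: 74.5 mW/m^2 = 0.0745 W/m^2
d = 501 * 3.3 / 0.0745 = 22191.95 m

22191.95


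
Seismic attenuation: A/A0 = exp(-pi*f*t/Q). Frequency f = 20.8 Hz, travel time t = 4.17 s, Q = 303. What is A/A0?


pi*f*t/Q = pi*20.8*4.17/303 = 0.899304
A/A0 = exp(-0.899304) = 0.406853

0.406853


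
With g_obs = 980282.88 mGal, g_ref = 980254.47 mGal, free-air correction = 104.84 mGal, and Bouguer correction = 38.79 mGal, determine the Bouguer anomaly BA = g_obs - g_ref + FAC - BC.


BA = g_obs - g_ref + FAC - BC
= 980282.88 - 980254.47 + 104.84 - 38.79
= 94.46 mGal

94.46


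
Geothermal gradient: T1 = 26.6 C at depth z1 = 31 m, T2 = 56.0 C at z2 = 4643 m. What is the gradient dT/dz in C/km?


dT = 56.0 - 26.6 = 29.4 C
dz = 4643 - 31 = 4612 m
gradient = dT/dz * 1000 = 29.4/4612 * 1000 = 6.3747 C/km

6.3747


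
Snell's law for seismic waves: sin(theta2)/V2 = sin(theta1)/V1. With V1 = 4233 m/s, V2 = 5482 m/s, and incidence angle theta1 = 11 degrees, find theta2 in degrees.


sin(theta1) = sin(11 deg) = 0.190809
sin(theta2) = V2/V1 * sin(theta1) = 5482/4233 * 0.190809 = 0.24711
theta2 = arcsin(0.24711) = 14.3065 degrees

14.3065


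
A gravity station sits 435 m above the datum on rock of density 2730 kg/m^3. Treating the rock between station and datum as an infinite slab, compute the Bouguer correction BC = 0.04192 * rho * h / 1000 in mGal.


BC = 0.04192 * rho * h / 1000
= 0.04192 * 2730 * 435 / 1000
= 49.7821 mGal

49.7821


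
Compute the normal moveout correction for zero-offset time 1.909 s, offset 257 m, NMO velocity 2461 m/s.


x/Vnmo = 257/2461 = 0.104429
(x/Vnmo)^2 = 0.010905
t0^2 = 3.644281
sqrt(3.644281 + 0.010905) = 1.911854
dt = 1.911854 - 1.909 = 0.002854

0.002854


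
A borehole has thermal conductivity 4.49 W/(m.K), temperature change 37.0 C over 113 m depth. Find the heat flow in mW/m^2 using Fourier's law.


q = k * dT / dz * 1000
= 4.49 * 37.0 / 113 * 1000
= 1.470177 * 1000
= 1470.177 mW/m^2

1470.177


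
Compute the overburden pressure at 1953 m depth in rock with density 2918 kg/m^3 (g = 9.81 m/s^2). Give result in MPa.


P = rho * g * z / 1e6
= 2918 * 9.81 * 1953 / 1e6
= 55905757.74 / 1e6
= 55.9058 MPa

55.9058


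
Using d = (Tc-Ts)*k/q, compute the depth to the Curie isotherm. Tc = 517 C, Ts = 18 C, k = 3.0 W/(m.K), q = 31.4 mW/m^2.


T_Curie - T_surf = 517 - 18 = 499 C
Convert q to W/m^2: 31.4 mW/m^2 = 0.0314 W/m^2
d = 499 * 3.0 / 0.0314 = 47675.16 m

47675.16


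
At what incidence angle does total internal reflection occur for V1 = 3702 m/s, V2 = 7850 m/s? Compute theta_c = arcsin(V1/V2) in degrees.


V1/V2 = 3702/7850 = 0.471592
theta_c = arcsin(0.471592) = 28.1377 degrees

28.1377


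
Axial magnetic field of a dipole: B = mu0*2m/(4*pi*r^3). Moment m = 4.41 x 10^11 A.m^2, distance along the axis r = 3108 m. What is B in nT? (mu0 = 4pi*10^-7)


m = 4.41 x 10^11 = 441000000000 A.m^2
2m = 882000000000 A.m^2
r^3 = 3108^3 = 30022235712
B = (4pi*10^-7) * 882000000000 / (4*pi * 30022235712) * 1e9
= 1108353.888186 / 377270540628.64 * 1e9
= 2937.8225 nT

2937.8225


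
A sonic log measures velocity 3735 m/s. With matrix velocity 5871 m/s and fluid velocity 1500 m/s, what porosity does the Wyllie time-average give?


1/V - 1/Vm = 1/3735 - 1/5871 = 9.741e-05
1/Vf - 1/Vm = 1/1500 - 1/5871 = 0.00049634
phi = 9.741e-05 / 0.00049634 = 0.1963

0.1963


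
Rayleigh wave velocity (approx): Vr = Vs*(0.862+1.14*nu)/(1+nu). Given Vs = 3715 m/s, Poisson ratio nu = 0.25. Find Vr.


Numerator factor = 0.862 + 1.14*0.25 = 1.147
Denominator = 1 + 0.25 = 1.25
Vr = 3715 * 1.147 / 1.25 = 3408.88 m/s

3408.88


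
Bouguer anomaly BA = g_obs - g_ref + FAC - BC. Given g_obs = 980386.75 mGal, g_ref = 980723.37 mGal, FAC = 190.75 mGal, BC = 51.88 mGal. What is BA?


BA = g_obs - g_ref + FAC - BC
= 980386.75 - 980723.37 + 190.75 - 51.88
= -197.75 mGal

-197.75


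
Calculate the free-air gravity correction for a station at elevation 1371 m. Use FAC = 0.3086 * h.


FAC = 0.3086 * h
= 0.3086 * 1371
= 423.0906 mGal

423.0906


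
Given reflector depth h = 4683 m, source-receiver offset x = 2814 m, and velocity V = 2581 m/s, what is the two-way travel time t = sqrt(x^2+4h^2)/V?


x^2 + 4h^2 = 2814^2 + 4*4683^2 = 7918596 + 87721956 = 95640552
sqrt(95640552) = 9779.5988
t = 9779.5988 / 2581 = 3.7891 s

3.7891


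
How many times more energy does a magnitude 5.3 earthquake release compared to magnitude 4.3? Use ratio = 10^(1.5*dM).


M2 - M1 = 5.3 - 4.3 = 1.0
1.5 * 1.0 = 1.5
ratio = 10^1.5 = 31.62

31.62


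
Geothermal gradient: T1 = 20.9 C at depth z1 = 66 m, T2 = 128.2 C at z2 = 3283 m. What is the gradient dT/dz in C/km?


dT = 128.2 - 20.9 = 107.3 C
dz = 3283 - 66 = 3217 m
gradient = dT/dz * 1000 = 107.3/3217 * 1000 = 33.3541 C/km

33.3541


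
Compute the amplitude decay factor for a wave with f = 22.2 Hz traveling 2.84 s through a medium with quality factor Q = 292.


pi*f*t/Q = pi*22.2*2.84/292 = 0.678326
A/A0 = exp(-0.678326) = 0.507466

0.507466


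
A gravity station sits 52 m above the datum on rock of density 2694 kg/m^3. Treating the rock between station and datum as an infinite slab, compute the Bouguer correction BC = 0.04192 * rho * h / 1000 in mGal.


BC = 0.04192 * rho * h / 1000
= 0.04192 * 2694 * 52 / 1000
= 5.8725 mGal

5.8725


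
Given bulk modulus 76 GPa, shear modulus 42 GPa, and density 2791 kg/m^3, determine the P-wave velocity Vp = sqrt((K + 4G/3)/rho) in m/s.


First compute the effective modulus:
K + 4G/3 = 76e9 + 4*42e9/3 = 132000000000.0 Pa
Then divide by density:
132000000000.0 / 2791 = 47294876.3884 Pa/(kg/m^3)
Take the square root:
Vp = sqrt(47294876.3884) = 6877.13 m/s

6877.13


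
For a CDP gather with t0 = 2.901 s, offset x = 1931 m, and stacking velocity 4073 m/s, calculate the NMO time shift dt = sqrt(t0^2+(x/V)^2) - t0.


x/Vnmo = 1931/4073 = 0.474098
(x/Vnmo)^2 = 0.224769
t0^2 = 8.415801
sqrt(8.415801 + 0.224769) = 2.939485
dt = 2.939485 - 2.901 = 0.038485

0.038485


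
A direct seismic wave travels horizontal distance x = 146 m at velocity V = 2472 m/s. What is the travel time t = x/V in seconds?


t = x / V
= 146 / 2472
= 0.0591 s

0.0591


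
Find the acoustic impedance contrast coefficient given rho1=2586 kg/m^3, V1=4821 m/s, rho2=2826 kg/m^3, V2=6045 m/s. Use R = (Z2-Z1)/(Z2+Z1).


Z1 = 2586 * 4821 = 12467106
Z2 = 2826 * 6045 = 17083170
R = (17083170 - 12467106) / (17083170 + 12467106) = 4616064 / 29550276 = 0.1562

0.1562


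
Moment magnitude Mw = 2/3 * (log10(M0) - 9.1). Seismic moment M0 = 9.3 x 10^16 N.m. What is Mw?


log10(M0) = log10(9.3 x 10^16) = 16.9685
Mw = 2/3 * (16.9685 - 9.1)
= 2/3 * 7.8685
= 5.25

5.25


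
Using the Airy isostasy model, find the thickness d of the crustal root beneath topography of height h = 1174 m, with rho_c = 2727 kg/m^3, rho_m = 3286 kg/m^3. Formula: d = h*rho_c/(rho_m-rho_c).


rho_m - rho_c = 3286 - 2727 = 559
d = 1174 * 2727 / 559
= 3201498 / 559
= 5727.19 m

5727.19


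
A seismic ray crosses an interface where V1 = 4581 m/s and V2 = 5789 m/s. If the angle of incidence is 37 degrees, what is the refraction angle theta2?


sin(theta1) = sin(37 deg) = 0.601815
sin(theta2) = V2/V1 * sin(theta1) = 5789/4581 * 0.601815 = 0.760512
theta2 = arcsin(0.760512) = 49.5094 degrees

49.5094


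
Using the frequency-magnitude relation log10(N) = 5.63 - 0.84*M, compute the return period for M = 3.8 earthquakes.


log10(N) = 5.63 - 0.84*3.8 = 2.438
N = 10^2.438 = 274.157417
T = 1/N = 1/274.157417 = 0.0036 years

0.0036


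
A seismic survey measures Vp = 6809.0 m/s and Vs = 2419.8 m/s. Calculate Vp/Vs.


Vp/Vs = 6809.0 / 2419.8
= 2.8139

2.8139


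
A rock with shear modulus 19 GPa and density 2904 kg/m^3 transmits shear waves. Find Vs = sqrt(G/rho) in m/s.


Convert G to Pa: G = 19e9 Pa
Compute G/rho = 19e9 / 2904 = 6542699.7245
Vs = sqrt(6542699.7245) = 2557.87 m/s

2557.87


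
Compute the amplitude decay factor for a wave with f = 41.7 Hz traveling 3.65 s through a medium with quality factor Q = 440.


pi*f*t/Q = pi*41.7*3.65/440 = 1.086741
A/A0 = exp(-1.086741) = 0.337314

0.337314


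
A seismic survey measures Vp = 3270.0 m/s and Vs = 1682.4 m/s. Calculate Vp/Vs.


Vp/Vs = 3270.0 / 1682.4
= 1.9437

1.9437


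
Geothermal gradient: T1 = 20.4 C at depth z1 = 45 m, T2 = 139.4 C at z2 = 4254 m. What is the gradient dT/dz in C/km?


dT = 139.4 - 20.4 = 119.0 C
dz = 4254 - 45 = 4209 m
gradient = dT/dz * 1000 = 119.0/4209 * 1000 = 28.2727 C/km

28.2727


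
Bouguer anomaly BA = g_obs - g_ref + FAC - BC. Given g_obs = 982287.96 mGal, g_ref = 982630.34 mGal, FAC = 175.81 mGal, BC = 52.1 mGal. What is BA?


BA = g_obs - g_ref + FAC - BC
= 982287.96 - 982630.34 + 175.81 - 52.1
= -218.67 mGal

-218.67


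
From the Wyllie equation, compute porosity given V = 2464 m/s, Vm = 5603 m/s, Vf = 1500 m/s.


1/V - 1/Vm = 1/2464 - 1/5603 = 0.00022737
1/Vf - 1/Vm = 1/1500 - 1/5603 = 0.00048819
phi = 0.00022737 / 0.00048819 = 0.4657

0.4657


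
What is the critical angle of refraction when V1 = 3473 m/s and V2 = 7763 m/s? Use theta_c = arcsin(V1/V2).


V1/V2 = 3473/7763 = 0.447379
theta_c = arcsin(0.447379) = 26.5756 degrees

26.5756


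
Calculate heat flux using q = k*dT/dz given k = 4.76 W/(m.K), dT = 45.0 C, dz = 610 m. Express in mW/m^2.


q = k * dT / dz * 1000
= 4.76 * 45.0 / 610 * 1000
= 0.351148 * 1000
= 351.1475 mW/m^2

351.1475


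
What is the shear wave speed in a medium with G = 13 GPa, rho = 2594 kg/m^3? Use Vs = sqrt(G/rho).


Convert G to Pa: G = 13e9 Pa
Compute G/rho = 13e9 / 2594 = 5011565.1503
Vs = sqrt(5011565.1503) = 2238.65 m/s

2238.65


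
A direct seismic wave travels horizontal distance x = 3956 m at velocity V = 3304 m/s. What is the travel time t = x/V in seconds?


t = x / V
= 3956 / 3304
= 1.1973 s

1.1973


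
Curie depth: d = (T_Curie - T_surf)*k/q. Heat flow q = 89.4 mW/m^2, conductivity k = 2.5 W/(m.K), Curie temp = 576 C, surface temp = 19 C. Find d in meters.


T_Curie - T_surf = 576 - 19 = 557 C
Convert q to W/m^2: 89.4 mW/m^2 = 0.0894 W/m^2
d = 557 * 2.5 / 0.0894 = 15576.06 m

15576.06


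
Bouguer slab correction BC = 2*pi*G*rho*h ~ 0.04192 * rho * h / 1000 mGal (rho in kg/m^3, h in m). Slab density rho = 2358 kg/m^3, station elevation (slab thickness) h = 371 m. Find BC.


BC = 0.04192 * rho * h / 1000
= 0.04192 * 2358 * 371 / 1000
= 36.6724 mGal

36.6724


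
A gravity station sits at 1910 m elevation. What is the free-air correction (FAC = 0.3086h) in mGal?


FAC = 0.3086 * h
= 0.3086 * 1910
= 589.426 mGal

589.426


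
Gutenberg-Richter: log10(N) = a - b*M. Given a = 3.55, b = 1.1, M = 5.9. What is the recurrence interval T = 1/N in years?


log10(N) = 3.55 - 1.1*5.9 = -2.94
N = 10^-2.94 = 0.001148
T = 1/N = 1/0.001148 = 870.9636 years

870.9636


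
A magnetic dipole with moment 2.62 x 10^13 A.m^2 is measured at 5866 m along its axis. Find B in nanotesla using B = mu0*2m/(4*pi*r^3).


m = 2.62 x 10^13 = 26200000000000 A.m^2
2m = 52400000000000 A.m^2
r^3 = 5866^3 = 201848801896
B = (4pi*10^-7) * 52400000000000 / (4*pi * 201848801896) * 1e9
= 65847782.019242 / 2536506852689.5 * 1e9
= 25960.0253 nT

25960.0253


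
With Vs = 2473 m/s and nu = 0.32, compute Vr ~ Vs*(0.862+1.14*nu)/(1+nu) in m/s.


Numerator factor = 0.862 + 1.14*0.32 = 1.2268
Denominator = 1 + 0.32 = 1.32
Vr = 2473 * 1.2268 / 1.32 = 2298.39 m/s

2298.39


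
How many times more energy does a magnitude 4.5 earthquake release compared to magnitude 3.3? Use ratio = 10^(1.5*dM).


M2 - M1 = 4.5 - 3.3 = 1.2
1.5 * 1.2 = 1.8
ratio = 10^1.8 = 63.1

63.1


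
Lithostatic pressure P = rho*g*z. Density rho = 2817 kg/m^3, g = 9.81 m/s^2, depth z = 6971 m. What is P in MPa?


P = rho * g * z / 1e6
= 2817 * 9.81 * 6971 / 1e6
= 192641981.67 / 1e6
= 192.642 MPa

192.642


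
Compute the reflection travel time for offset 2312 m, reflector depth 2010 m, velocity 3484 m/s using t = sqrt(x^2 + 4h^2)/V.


x^2 + 4h^2 = 2312^2 + 4*2010^2 = 5345344 + 16160400 = 21505744
sqrt(21505744) = 4637.4286
t = 4637.4286 / 3484 = 1.3311 s

1.3311


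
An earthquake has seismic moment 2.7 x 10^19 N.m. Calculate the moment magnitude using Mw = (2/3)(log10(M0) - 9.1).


log10(M0) = log10(2.7 x 10^19) = 19.4314
Mw = 2/3 * (19.4314 - 9.1)
= 2/3 * 10.3314
= 6.89

6.89


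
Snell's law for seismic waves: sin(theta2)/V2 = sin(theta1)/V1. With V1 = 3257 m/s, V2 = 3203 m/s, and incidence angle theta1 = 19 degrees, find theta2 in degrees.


sin(theta1) = sin(19 deg) = 0.325568
sin(theta2) = V2/V1 * sin(theta1) = 3203/3257 * 0.325568 = 0.32017
theta2 = arcsin(0.32017) = 18.6732 degrees

18.6732


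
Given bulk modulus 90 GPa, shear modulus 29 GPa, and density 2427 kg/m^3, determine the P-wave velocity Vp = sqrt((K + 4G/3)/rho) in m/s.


First compute the effective modulus:
K + 4G/3 = 90e9 + 4*29e9/3 = 128666666666.67 Pa
Then divide by density:
128666666666.67 / 2427 = 53014695.7835 Pa/(kg/m^3)
Take the square root:
Vp = sqrt(53014695.7835) = 7281.12 m/s

7281.12


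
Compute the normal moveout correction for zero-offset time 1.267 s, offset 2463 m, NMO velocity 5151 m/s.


x/Vnmo = 2463/5151 = 0.47816
(x/Vnmo)^2 = 0.228637
t0^2 = 1.605289
sqrt(1.605289 + 0.228637) = 1.354225
dt = 1.354225 - 1.267 = 0.087225

0.087225


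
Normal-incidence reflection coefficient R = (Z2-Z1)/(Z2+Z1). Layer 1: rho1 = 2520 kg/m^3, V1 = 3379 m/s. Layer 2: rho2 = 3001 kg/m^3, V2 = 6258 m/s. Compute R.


Z1 = 2520 * 3379 = 8515080
Z2 = 3001 * 6258 = 18780258
R = (18780258 - 8515080) / (18780258 + 8515080) = 10265178 / 27295338 = 0.3761

0.3761


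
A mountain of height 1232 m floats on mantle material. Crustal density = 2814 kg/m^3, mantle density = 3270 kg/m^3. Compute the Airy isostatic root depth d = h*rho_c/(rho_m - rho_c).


rho_m - rho_c = 3270 - 2814 = 456
d = 1232 * 2814 / 456
= 3466848 / 456
= 7602.74 m

7602.74


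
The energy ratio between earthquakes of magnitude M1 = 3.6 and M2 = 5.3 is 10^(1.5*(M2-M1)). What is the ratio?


M2 - M1 = 5.3 - 3.6 = 1.7
1.5 * 1.7 = 2.55
ratio = 10^2.55 = 354.81

354.81


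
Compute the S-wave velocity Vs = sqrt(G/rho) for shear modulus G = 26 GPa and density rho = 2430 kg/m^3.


Convert G to Pa: G = 26e9 Pa
Compute G/rho = 26e9 / 2430 = 10699588.4774
Vs = sqrt(10699588.4774) = 3271.02 m/s

3271.02


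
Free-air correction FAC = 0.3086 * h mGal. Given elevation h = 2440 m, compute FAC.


FAC = 0.3086 * h
= 0.3086 * 2440
= 752.984 mGal

752.984


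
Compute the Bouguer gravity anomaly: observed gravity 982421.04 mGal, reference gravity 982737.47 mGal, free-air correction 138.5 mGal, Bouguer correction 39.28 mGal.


BA = g_obs - g_ref + FAC - BC
= 982421.04 - 982737.47 + 138.5 - 39.28
= -217.21 mGal

-217.21


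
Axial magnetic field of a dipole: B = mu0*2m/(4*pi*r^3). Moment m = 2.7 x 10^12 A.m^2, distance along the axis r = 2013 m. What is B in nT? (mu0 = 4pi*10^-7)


m = 2.7 x 10^12 = 2700000000000 A.m^2
2m = 5400000000000 A.m^2
r^3 = 2013^3 = 8157016197
B = (4pi*10^-7) * 5400000000000 / (4*pi * 8157016197) * 1e9
= 6785840.131754 / 102504088638.83 * 1e9
= 66200.6777 nT

66200.6777


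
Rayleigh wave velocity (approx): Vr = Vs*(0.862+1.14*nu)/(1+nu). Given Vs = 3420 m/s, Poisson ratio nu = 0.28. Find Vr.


Numerator factor = 0.862 + 1.14*0.28 = 1.1812
Denominator = 1 + 0.28 = 1.28
Vr = 3420 * 1.1812 / 1.28 = 3156.02 m/s

3156.02


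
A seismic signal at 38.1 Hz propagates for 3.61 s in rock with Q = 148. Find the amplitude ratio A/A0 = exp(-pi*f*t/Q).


pi*f*t/Q = pi*38.1*3.61/148 = 2.91958
A/A0 = exp(-2.91958) = 0.053956

0.053956


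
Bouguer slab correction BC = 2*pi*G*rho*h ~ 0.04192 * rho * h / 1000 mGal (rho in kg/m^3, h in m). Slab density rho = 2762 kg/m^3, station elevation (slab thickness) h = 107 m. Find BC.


BC = 0.04192 * rho * h / 1000
= 0.04192 * 2762 * 107 / 1000
= 12.3888 mGal

12.3888


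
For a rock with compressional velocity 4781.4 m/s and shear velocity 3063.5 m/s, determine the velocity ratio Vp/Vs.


Vp/Vs = 4781.4 / 3063.5
= 1.5608

1.5608


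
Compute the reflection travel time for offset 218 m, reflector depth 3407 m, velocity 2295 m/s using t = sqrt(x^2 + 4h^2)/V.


x^2 + 4h^2 = 218^2 + 4*3407^2 = 47524 + 46430596 = 46478120
sqrt(46478120) = 6817.4863
t = 6817.4863 / 2295 = 2.9706 s

2.9706


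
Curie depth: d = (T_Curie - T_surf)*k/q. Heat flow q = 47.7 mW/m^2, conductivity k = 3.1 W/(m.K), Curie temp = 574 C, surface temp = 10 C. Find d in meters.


T_Curie - T_surf = 574 - 10 = 564 C
Convert q to W/m^2: 47.7 mW/m^2 = 0.0477 W/m^2
d = 564 * 3.1 / 0.0477 = 36654.09 m

36654.09


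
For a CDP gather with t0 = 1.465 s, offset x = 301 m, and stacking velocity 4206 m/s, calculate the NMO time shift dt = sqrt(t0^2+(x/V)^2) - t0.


x/Vnmo = 301/4206 = 0.071564
(x/Vnmo)^2 = 0.005121
t0^2 = 2.146225
sqrt(2.146225 + 0.005121) = 1.466747
dt = 1.466747 - 1.465 = 0.001747

0.001747


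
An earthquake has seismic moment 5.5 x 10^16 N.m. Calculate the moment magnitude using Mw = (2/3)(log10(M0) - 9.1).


log10(M0) = log10(5.5 x 10^16) = 16.7404
Mw = 2/3 * (16.7404 - 9.1)
= 2/3 * 7.6404
= 5.09

5.09


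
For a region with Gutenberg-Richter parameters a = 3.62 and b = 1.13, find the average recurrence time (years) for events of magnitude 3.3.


log10(N) = 3.62 - 1.13*3.3 = -0.109
N = 10^-0.109 = 0.778037
T = 1/N = 1/0.778037 = 1.2853 years

1.2853


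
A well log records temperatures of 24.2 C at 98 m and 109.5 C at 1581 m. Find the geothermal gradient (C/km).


dT = 109.5 - 24.2 = 85.3 C
dz = 1581 - 98 = 1483 m
gradient = dT/dz * 1000 = 85.3/1483 * 1000 = 57.5185 C/km

57.5185


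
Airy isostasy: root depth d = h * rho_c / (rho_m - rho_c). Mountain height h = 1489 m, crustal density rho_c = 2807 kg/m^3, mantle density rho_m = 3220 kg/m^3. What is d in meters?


rho_m - rho_c = 3220 - 2807 = 413
d = 1489 * 2807 / 413
= 4179623 / 413
= 10120.15 m

10120.15


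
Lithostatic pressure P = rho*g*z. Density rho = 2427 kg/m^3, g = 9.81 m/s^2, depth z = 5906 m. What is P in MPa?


P = rho * g * z / 1e6
= 2427 * 9.81 * 5906 / 1e6
= 140615186.22 / 1e6
= 140.6152 MPa

140.6152


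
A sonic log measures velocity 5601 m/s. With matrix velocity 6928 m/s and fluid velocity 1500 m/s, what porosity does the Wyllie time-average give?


1/V - 1/Vm = 1/5601 - 1/6928 = 3.42e-05
1/Vf - 1/Vm = 1/1500 - 1/6928 = 0.00052232
phi = 3.42e-05 / 0.00052232 = 0.0655

0.0655


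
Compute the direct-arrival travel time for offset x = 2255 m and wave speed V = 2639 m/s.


t = x / V
= 2255 / 2639
= 0.8545 s

0.8545


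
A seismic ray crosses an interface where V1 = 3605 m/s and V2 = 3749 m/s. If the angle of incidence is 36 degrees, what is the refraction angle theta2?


sin(theta1) = sin(36 deg) = 0.587785
sin(theta2) = V2/V1 * sin(theta1) = 3749/3605 * 0.587785 = 0.611264
theta2 = arcsin(0.611264) = 37.681 degrees

37.681


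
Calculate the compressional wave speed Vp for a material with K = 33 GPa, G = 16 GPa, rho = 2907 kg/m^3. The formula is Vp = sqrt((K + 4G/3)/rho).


First compute the effective modulus:
K + 4G/3 = 33e9 + 4*16e9/3 = 54333333333.33 Pa
Then divide by density:
54333333333.33 / 2907 = 18690517.1425 Pa/(kg/m^3)
Take the square root:
Vp = sqrt(18690517.1425) = 4323.25 m/s

4323.25


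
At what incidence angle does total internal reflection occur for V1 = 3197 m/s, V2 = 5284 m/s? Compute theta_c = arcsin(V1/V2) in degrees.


V1/V2 = 3197/5284 = 0.605034
theta_c = arcsin(0.605034) = 37.2313 degrees

37.2313


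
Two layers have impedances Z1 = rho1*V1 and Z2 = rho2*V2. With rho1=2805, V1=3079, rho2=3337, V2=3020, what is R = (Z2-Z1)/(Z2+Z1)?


Z1 = 2805 * 3079 = 8636595
Z2 = 3337 * 3020 = 10077740
R = (10077740 - 8636595) / (10077740 + 8636595) = 1441145 / 18714335 = 0.077

0.077


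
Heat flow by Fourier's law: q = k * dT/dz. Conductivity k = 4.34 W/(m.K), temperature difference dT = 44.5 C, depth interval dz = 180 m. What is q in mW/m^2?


q = k * dT / dz * 1000
= 4.34 * 44.5 / 180 * 1000
= 1.072944 * 1000
= 1072.9444 mW/m^2

1072.9444


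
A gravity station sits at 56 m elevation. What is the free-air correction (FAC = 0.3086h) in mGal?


FAC = 0.3086 * h
= 0.3086 * 56
= 17.2816 mGal

17.2816


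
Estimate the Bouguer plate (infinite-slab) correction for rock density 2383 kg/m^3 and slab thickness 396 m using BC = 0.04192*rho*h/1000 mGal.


BC = 0.04192 * rho * h / 1000
= 0.04192 * 2383 * 396 / 1000
= 39.5586 mGal

39.5586


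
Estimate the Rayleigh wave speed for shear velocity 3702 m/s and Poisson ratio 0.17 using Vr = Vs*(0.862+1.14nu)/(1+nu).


Numerator factor = 0.862 + 1.14*0.17 = 1.0558
Denominator = 1 + 0.17 = 1.17
Vr = 3702 * 1.0558 / 1.17 = 3340.66 m/s

3340.66


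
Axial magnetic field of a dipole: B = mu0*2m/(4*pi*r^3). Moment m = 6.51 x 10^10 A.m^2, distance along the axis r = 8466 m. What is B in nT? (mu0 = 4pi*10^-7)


m = 6.51 x 10^10 = 65100000000 A.m^2
2m = 130200000000 A.m^2
r^3 = 8466^3 = 606784938696
B = (4pi*10^-7) * 130200000000 / (4*pi * 606784938696) * 1e9
= 163614.145399 / 7625084422865.15 * 1e9
= 21.4574 nT

21.4574


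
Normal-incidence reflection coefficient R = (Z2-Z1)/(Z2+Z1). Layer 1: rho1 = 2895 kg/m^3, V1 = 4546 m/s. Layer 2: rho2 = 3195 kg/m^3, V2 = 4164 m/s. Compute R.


Z1 = 2895 * 4546 = 13160670
Z2 = 3195 * 4164 = 13303980
R = (13303980 - 13160670) / (13303980 + 13160670) = 143310 / 26464650 = 0.0054

0.0054


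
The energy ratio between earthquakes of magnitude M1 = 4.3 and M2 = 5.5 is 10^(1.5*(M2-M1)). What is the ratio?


M2 - M1 = 5.5 - 4.3 = 1.2
1.5 * 1.2 = 1.8
ratio = 10^1.8 = 63.1

63.1


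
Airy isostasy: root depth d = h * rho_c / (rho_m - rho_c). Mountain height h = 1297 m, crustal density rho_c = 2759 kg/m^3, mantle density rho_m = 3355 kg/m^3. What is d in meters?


rho_m - rho_c = 3355 - 2759 = 596
d = 1297 * 2759 / 596
= 3578423 / 596
= 6004.07 m

6004.07


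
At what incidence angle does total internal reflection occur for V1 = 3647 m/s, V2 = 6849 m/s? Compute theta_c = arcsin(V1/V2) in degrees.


V1/V2 = 3647/6849 = 0.532486
theta_c = arcsin(0.532486) = 32.1736 degrees

32.1736


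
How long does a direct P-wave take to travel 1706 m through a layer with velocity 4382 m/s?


t = x / V
= 1706 / 4382
= 0.3893 s

0.3893


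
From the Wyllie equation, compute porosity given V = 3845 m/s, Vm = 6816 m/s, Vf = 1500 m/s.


1/V - 1/Vm = 1/3845 - 1/6816 = 0.00011336
1/Vf - 1/Vm = 1/1500 - 1/6816 = 0.00051995
phi = 0.00011336 / 0.00051995 = 0.218

0.218


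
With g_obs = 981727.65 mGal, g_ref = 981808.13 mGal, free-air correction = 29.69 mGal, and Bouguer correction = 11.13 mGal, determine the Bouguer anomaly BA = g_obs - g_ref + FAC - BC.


BA = g_obs - g_ref + FAC - BC
= 981727.65 - 981808.13 + 29.69 - 11.13
= -61.92 mGal

-61.92


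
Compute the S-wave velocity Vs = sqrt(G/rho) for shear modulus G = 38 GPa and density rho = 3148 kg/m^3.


Convert G to Pa: G = 38e9 Pa
Compute G/rho = 38e9 / 3148 = 12071156.2897
Vs = sqrt(12071156.2897) = 3474.36 m/s

3474.36


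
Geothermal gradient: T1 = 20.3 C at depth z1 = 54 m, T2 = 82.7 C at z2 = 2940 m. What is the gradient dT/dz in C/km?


dT = 82.7 - 20.3 = 62.4 C
dz = 2940 - 54 = 2886 m
gradient = dT/dz * 1000 = 62.4/2886 * 1000 = 21.6216 C/km

21.6216


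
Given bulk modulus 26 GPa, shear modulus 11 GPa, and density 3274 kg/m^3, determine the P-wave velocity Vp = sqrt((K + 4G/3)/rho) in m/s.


First compute the effective modulus:
K + 4G/3 = 26e9 + 4*11e9/3 = 40666666666.67 Pa
Then divide by density:
40666666666.67 / 3274 = 12421095.4999 Pa/(kg/m^3)
Take the square root:
Vp = sqrt(12421095.4999) = 3524.36 m/s

3524.36


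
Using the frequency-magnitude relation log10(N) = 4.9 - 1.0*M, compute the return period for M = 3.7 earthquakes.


log10(N) = 4.9 - 1.0*3.7 = 1.2
N = 10^1.2 = 15.848932
T = 1/N = 1/15.848932 = 0.0631 years

0.0631


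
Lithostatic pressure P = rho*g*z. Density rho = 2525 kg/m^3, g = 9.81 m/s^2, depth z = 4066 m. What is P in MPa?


P = rho * g * z / 1e6
= 2525 * 9.81 * 4066 / 1e6
= 100715836.5 / 1e6
= 100.7158 MPa

100.7158


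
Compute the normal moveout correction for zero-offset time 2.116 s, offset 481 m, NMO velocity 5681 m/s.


x/Vnmo = 481/5681 = 0.084668
(x/Vnmo)^2 = 0.007169
t0^2 = 4.477456
sqrt(4.477456 + 0.007169) = 2.117693
dt = 2.117693 - 2.116 = 0.001693

0.001693


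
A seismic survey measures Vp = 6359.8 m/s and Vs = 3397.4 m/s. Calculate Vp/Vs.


Vp/Vs = 6359.8 / 3397.4
= 1.872

1.872


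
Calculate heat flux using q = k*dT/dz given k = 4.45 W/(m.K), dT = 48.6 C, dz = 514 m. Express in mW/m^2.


q = k * dT / dz * 1000
= 4.45 * 48.6 / 514 * 1000
= 0.420759 * 1000
= 420.7588 mW/m^2

420.7588


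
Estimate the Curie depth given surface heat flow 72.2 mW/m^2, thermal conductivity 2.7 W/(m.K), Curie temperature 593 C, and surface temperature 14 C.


T_Curie - T_surf = 593 - 14 = 579 C
Convert q to W/m^2: 72.2 mW/m^2 = 0.0722 W/m^2
d = 579 * 2.7 / 0.0722 = 21652.35 m

21652.35


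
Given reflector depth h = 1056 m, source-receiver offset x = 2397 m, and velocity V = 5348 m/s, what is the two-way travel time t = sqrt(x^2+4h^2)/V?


x^2 + 4h^2 = 2397^2 + 4*1056^2 = 5745609 + 4460544 = 10206153
sqrt(10206153) = 3194.707
t = 3194.707 / 5348 = 0.5974 s

0.5974


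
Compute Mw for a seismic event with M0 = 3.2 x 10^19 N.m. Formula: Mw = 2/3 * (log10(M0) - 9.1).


log10(M0) = log10(3.2 x 10^19) = 19.5051
Mw = 2/3 * (19.5051 - 9.1)
= 2/3 * 10.4051
= 6.94

6.94


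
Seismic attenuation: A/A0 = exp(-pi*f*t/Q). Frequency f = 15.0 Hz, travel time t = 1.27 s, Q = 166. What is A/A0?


pi*f*t/Q = pi*15.0*1.27/166 = 0.360526
A/A0 = exp(-0.360526) = 0.697309

0.697309


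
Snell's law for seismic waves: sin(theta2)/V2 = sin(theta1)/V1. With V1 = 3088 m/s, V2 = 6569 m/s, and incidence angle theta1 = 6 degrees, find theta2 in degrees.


sin(theta1) = sin(6 deg) = 0.104528
sin(theta2) = V2/V1 * sin(theta1) = 6569/3088 * 0.104528 = 0.22236
theta2 = arcsin(0.22236) = 12.8477 degrees

12.8477


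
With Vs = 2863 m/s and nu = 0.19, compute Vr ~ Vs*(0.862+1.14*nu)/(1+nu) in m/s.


Numerator factor = 0.862 + 1.14*0.19 = 1.0786
Denominator = 1 + 0.19 = 1.19
Vr = 2863 * 1.0786 / 1.19 = 2594.98 m/s

2594.98


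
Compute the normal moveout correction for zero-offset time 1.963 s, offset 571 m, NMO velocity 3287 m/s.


x/Vnmo = 571/3287 = 0.173715
(x/Vnmo)^2 = 0.030177
t0^2 = 3.853369
sqrt(3.853369 + 0.030177) = 1.970671
dt = 1.970671 - 1.963 = 0.007671

0.007671


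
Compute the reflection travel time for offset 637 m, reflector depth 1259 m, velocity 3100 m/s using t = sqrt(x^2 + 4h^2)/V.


x^2 + 4h^2 = 637^2 + 4*1259^2 = 405769 + 6340324 = 6746093
sqrt(6746093) = 2597.3242
t = 2597.3242 / 3100 = 0.8378 s

0.8378


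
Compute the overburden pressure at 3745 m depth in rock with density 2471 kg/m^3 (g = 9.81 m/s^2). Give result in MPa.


P = rho * g * z / 1e6
= 2471 * 9.81 * 3745 / 1e6
= 90780709.95 / 1e6
= 90.7807 MPa

90.7807


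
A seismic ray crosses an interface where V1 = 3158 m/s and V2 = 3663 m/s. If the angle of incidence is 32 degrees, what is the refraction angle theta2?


sin(theta1) = sin(32 deg) = 0.529919
sin(theta2) = V2/V1 * sin(theta1) = 3663/3158 * 0.529919 = 0.614659
theta2 = arcsin(0.614659) = 37.9272 degrees

37.9272


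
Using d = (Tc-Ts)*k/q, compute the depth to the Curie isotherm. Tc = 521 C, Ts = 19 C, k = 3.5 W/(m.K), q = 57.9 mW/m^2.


T_Curie - T_surf = 521 - 19 = 502 C
Convert q to W/m^2: 57.9 mW/m^2 = 0.0579 W/m^2
d = 502 * 3.5 / 0.0579 = 30345.42 m

30345.42


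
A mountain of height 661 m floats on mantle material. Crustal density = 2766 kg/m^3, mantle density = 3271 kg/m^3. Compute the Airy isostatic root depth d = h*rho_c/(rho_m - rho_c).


rho_m - rho_c = 3271 - 2766 = 505
d = 661 * 2766 / 505
= 1828326 / 505
= 3620.45 m

3620.45


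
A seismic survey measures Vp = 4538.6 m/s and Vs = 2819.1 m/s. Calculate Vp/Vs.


Vp/Vs = 4538.6 / 2819.1
= 1.6099

1.6099


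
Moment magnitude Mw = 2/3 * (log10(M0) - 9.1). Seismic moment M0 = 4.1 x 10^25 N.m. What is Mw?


log10(M0) = log10(4.1 x 10^25) = 25.6128
Mw = 2/3 * (25.6128 - 9.1)
= 2/3 * 16.5128
= 11.01

11.01


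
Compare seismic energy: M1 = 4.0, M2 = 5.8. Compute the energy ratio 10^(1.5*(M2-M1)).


M2 - M1 = 5.8 - 4.0 = 1.8
1.5 * 1.8 = 2.7
ratio = 10^2.7 = 501.19

501.19


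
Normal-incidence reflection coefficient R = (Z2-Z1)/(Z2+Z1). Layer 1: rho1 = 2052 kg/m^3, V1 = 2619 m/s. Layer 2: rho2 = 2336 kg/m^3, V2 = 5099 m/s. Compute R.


Z1 = 2052 * 2619 = 5374188
Z2 = 2336 * 5099 = 11911264
R = (11911264 - 5374188) / (11911264 + 5374188) = 6537076 / 17285452 = 0.3782

0.3782


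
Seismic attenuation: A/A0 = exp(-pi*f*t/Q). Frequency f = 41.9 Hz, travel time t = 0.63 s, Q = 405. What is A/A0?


pi*f*t/Q = pi*41.9*0.63/405 = 0.204762
A/A0 = exp(-0.204762) = 0.814841

0.814841


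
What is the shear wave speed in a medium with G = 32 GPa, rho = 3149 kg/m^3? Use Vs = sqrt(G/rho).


Convert G to Pa: G = 32e9 Pa
Compute G/rho = 32e9 / 3149 = 10161956.1766
Vs = sqrt(10161956.1766) = 3187.78 m/s

3187.78


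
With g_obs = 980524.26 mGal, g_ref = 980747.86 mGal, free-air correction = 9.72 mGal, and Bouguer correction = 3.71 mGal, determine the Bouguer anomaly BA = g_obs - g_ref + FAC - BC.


BA = g_obs - g_ref + FAC - BC
= 980524.26 - 980747.86 + 9.72 - 3.71
= -217.59 mGal

-217.59


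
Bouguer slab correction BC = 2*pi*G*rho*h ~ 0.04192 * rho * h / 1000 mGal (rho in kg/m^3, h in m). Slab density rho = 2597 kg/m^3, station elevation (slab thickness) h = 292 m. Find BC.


BC = 0.04192 * rho * h / 1000
= 0.04192 * 2597 * 292 / 1000
= 31.7889 mGal

31.7889


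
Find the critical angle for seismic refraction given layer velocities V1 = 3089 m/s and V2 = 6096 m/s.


V1/V2 = 3089/6096 = 0.506726
theta_c = arcsin(0.506726) = 30.446 degrees

30.446


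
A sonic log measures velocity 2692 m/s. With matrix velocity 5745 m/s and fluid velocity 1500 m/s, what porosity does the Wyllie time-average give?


1/V - 1/Vm = 1/2692 - 1/5745 = 0.00019741
1/Vf - 1/Vm = 1/1500 - 1/5745 = 0.0004926
phi = 0.00019741 / 0.0004926 = 0.4007

0.4007


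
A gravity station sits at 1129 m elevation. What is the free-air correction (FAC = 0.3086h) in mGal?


FAC = 0.3086 * h
= 0.3086 * 1129
= 348.4094 mGal

348.4094


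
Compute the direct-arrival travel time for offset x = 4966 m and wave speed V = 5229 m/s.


t = x / V
= 4966 / 5229
= 0.9497 s

0.9497


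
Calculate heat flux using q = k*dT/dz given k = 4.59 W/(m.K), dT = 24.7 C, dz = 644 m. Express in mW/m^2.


q = k * dT / dz * 1000
= 4.59 * 24.7 / 644 * 1000
= 0.176045 * 1000
= 176.045 mW/m^2

176.045


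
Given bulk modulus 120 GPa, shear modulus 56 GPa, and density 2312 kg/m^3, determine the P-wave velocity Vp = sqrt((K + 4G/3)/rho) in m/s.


First compute the effective modulus:
K + 4G/3 = 120e9 + 4*56e9/3 = 194666666666.67 Pa
Then divide by density:
194666666666.67 / 2312 = 84198385.2364 Pa/(kg/m^3)
Take the square root:
Vp = sqrt(84198385.2364) = 9175.97 m/s

9175.97


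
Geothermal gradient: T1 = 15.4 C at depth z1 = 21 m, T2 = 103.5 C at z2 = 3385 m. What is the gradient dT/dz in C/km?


dT = 103.5 - 15.4 = 88.1 C
dz = 3385 - 21 = 3364 m
gradient = dT/dz * 1000 = 88.1/3364 * 1000 = 26.1891 C/km

26.1891


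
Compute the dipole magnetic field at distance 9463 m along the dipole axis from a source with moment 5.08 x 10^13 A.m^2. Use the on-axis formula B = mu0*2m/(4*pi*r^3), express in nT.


m = 5.08 x 10^13 = 50800000000000 A.m^2
2m = 101600000000000 A.m^2
r^3 = 9463^3 = 847396215847
B = (4pi*10^-7) * 101600000000000 / (4*pi * 847396215847) * 1e9
= 127674325.441889 / 10648694905538.9 * 1e9
= 11989.6688 nT

11989.6688


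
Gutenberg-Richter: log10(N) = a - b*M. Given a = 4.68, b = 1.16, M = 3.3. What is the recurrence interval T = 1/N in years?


log10(N) = 4.68 - 1.16*3.3 = 0.852
N = 10^0.852 = 7.112135
T = 1/N = 1/7.112135 = 0.1406 years

0.1406


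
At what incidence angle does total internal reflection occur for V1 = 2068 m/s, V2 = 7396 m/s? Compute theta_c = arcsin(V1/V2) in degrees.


V1/V2 = 2068/7396 = 0.279611
theta_c = arcsin(0.279611) = 16.237 degrees

16.237


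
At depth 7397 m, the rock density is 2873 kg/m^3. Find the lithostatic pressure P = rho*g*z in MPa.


P = rho * g * z / 1e6
= 2873 * 9.81 * 7397 / 1e6
= 208478009.61 / 1e6
= 208.478 MPa

208.478


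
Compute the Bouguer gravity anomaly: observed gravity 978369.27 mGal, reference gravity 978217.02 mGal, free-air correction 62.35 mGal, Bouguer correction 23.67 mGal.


BA = g_obs - g_ref + FAC - BC
= 978369.27 - 978217.02 + 62.35 - 23.67
= 190.93 mGal

190.93


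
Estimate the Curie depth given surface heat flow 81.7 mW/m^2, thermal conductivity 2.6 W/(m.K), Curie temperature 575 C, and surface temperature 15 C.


T_Curie - T_surf = 575 - 15 = 560 C
Convert q to W/m^2: 81.7 mW/m^2 = 0.0817 W/m^2
d = 560 * 2.6 / 0.0817 = 17821.3 m

17821.3


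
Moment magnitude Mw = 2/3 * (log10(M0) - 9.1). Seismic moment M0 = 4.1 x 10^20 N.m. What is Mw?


log10(M0) = log10(4.1 x 10^20) = 20.6128
Mw = 2/3 * (20.6128 - 9.1)
= 2/3 * 11.5128
= 7.68

7.68


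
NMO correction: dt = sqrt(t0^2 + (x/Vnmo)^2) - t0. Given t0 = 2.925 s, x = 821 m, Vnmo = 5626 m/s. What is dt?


x/Vnmo = 821/5626 = 0.14593
(x/Vnmo)^2 = 0.021295
t0^2 = 8.555625
sqrt(8.555625 + 0.021295) = 2.928638
dt = 2.928638 - 2.925 = 0.003638

0.003638


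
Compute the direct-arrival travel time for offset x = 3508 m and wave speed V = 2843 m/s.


t = x / V
= 3508 / 2843
= 1.2339 s

1.2339


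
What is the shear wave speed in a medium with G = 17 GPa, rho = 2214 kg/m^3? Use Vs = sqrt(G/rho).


Convert G to Pa: G = 17e9 Pa
Compute G/rho = 17e9 / 2214 = 7678410.1174
Vs = sqrt(7678410.1174) = 2770.99 m/s

2770.99


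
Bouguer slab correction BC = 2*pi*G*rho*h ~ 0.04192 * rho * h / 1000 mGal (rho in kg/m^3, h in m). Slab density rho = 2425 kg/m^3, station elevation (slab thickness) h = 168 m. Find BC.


BC = 0.04192 * rho * h / 1000
= 0.04192 * 2425 * 168 / 1000
= 17.0782 mGal

17.0782


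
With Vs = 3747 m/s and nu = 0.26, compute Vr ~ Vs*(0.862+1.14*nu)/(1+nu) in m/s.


Numerator factor = 0.862 + 1.14*0.26 = 1.1584
Denominator = 1 + 0.26 = 1.26
Vr = 3747 * 1.1584 / 1.26 = 3444.86 m/s

3444.86


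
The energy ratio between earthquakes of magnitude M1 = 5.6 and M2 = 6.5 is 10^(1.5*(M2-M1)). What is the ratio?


M2 - M1 = 6.5 - 5.6 = 0.9
1.5 * 0.9 = 1.35
ratio = 10^1.35 = 22.39

22.39


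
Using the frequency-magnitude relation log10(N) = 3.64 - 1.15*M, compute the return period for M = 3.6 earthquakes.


log10(N) = 3.64 - 1.15*3.6 = -0.5
N = 10^-0.5 = 0.316228
T = 1/N = 1/0.316228 = 3.1623 years

3.1623


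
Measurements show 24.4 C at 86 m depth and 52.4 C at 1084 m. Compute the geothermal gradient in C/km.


dT = 52.4 - 24.4 = 28.0 C
dz = 1084 - 86 = 998 m
gradient = dT/dz * 1000 = 28.0/998 * 1000 = 28.0561 C/km

28.0561


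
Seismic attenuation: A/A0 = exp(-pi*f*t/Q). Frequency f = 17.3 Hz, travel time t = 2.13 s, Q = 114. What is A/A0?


pi*f*t/Q = pi*17.3*2.13/114 = 1.015478
A/A0 = exp(-1.015478) = 0.362229

0.362229


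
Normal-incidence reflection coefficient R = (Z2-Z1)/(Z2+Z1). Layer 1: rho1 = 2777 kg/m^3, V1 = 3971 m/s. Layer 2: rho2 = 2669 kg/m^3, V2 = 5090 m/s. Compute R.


Z1 = 2777 * 3971 = 11027467
Z2 = 2669 * 5090 = 13585210
R = (13585210 - 11027467) / (13585210 + 11027467) = 2557743 / 24612677 = 0.1039

0.1039


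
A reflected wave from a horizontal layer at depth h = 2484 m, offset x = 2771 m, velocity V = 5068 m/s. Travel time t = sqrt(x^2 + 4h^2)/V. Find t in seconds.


x^2 + 4h^2 = 2771^2 + 4*2484^2 = 7678441 + 24681024 = 32359465
sqrt(32359465) = 5688.538
t = 5688.538 / 5068 = 1.1224 s

1.1224


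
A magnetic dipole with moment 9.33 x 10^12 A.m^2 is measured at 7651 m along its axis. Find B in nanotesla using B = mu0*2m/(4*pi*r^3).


m = 9.33 x 10^12 = 9330000000000 A.m^2
2m = 18660000000000 A.m^2
r^3 = 7651^3 = 447872715451
B = (4pi*10^-7) * 18660000000000 / (4*pi * 447872715451) * 1e9
= 23448847.566394 / 5628134530416.69 * 1e9
= 4166.3623 nT

4166.3623


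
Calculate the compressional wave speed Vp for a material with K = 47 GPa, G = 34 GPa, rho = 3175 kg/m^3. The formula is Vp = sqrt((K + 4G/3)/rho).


First compute the effective modulus:
K + 4G/3 = 47e9 + 4*34e9/3 = 92333333333.33 Pa
Then divide by density:
92333333333.33 / 3175 = 29081364.8294 Pa/(kg/m^3)
Take the square root:
Vp = sqrt(29081364.8294) = 5392.71 m/s

5392.71


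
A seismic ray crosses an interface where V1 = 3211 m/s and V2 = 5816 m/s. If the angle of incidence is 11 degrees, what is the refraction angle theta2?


sin(theta1) = sin(11 deg) = 0.190809
sin(theta2) = V2/V1 * sin(theta1) = 5816/3211 * 0.190809 = 0.345607
theta2 = arcsin(0.345607) = 20.2189 degrees

20.2189


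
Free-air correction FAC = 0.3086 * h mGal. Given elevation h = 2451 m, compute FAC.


FAC = 0.3086 * h
= 0.3086 * 2451
= 756.3786 mGal

756.3786


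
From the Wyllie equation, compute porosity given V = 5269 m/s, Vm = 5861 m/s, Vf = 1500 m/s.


1/V - 1/Vm = 1/5269 - 1/5861 = 1.917e-05
1/Vf - 1/Vm = 1/1500 - 1/5861 = 0.00049605
phi = 1.917e-05 / 0.00049605 = 0.0386

0.0386


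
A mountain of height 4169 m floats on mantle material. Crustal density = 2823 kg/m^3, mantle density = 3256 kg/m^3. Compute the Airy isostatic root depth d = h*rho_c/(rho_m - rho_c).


rho_m - rho_c = 3256 - 2823 = 433
d = 4169 * 2823 / 433
= 11769087 / 433
= 27180.34 m

27180.34


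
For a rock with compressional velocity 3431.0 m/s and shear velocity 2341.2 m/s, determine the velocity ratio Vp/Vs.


Vp/Vs = 3431.0 / 2341.2
= 1.4655

1.4655


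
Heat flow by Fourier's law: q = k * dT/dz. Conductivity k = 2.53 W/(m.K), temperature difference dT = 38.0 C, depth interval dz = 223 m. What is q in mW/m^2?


q = k * dT / dz * 1000
= 2.53 * 38.0 / 223 * 1000
= 0.431121 * 1000
= 431.1211 mW/m^2

431.1211


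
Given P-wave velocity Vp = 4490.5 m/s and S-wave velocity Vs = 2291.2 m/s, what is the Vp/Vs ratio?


Vp/Vs = 4490.5 / 2291.2
= 1.9599

1.9599


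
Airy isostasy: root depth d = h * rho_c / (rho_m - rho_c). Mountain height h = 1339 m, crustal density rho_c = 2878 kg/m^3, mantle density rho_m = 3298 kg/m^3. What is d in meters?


rho_m - rho_c = 3298 - 2878 = 420
d = 1339 * 2878 / 420
= 3853642 / 420
= 9175.34 m

9175.34


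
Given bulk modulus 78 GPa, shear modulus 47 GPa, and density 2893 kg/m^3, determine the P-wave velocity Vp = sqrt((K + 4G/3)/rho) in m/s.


First compute the effective modulus:
K + 4G/3 = 78e9 + 4*47e9/3 = 140666666666.67 Pa
Then divide by density:
140666666666.67 / 2893 = 48623113.2619 Pa/(kg/m^3)
Take the square root:
Vp = sqrt(48623113.2619) = 6973.03 m/s

6973.03
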